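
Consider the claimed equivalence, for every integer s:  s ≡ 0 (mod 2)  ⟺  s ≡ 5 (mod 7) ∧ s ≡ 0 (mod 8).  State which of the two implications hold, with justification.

Forward direction. This fails: s = 0 gives 0 ≡ 0 (mod 2) but 0 ≡ 0 (mod 7), so the conjunction on the right does not hold.

Converse. If s ≡ 5 (mod 7) and s ≡ 0 (mod 8), then by the Chinese remainder theorem s ≡ 40 (mod 56). Since 40 ≡ 0 (mod 2) and 2 ∣ 56, we get s ≡ 0 (mod 2).

Only the converse holds.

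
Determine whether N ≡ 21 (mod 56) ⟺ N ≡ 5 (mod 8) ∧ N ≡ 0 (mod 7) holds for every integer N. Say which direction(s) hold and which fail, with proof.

[⇒] Suppose N ≡ 21 (mod 56); write N = 56j + 21. Since 8 ∣ 56, reducing mod 8 gives N ≡ 21 ≡ 5 (mod 8); since 7 ∣ 56, reducing mod 7 gives N ≡ 21 ≡ 0 (mod 7).

[⇐] Conversely, if N ≡ 5 (mod 8) and N ≡ 0 (mod 7), then by the Chinese remainder theorem N ≡ 21 (mod 56). This is exactly N ≡ 21 (mod 56).

Equivalent; both directions hold.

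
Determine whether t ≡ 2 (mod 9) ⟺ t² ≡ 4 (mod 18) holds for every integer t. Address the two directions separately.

Both directions fail.

(⟹) This fails: take t = 11. Then 11 ≡ 2 (mod 9), but 11² = 121 ≡ 13 (mod 18), not 4.

(⟸) This fails: take t = 16. Then 16² = 256 ≡ 4 (mod 18), yet 16 ≡ 7 (mod 9), not 2.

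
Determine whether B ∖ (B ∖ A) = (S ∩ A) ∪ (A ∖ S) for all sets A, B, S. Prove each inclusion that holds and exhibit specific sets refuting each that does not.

(⊆) holds; (⊇) fails.

(⊆) Let x ∈ B ∖ (B ∖ A). Then either x ∈ A ∩ B and x ∉ S; or x ∈ A ∩ B ∩ S. In each case x ∈ (S ∩ A) ∪ (A ∖ S), so B ∖ (B ∖ A) ⊆ (S ∩ A) ∪ (A ∖ S).

(⊇) This inclusion fails. Take A = {1}, B = ∅, S = ∅; then 1 ∈ (S ∩ A) ∪ (A ∖ S) but 1 ∉ B ∖ (B ∖ A).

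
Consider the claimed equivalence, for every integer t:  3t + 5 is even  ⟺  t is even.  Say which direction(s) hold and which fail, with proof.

(⇒) This fails: t = 3 gives 3t + 5 = 14, which is even, but 3 is odd, not even.

(⇐) This also fails: t = 4 is even, but 3t + 5 = 17 is odd, not even.

Neither implication holds.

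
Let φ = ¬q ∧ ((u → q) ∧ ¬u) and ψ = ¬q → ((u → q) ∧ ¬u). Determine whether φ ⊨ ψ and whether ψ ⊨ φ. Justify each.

(⇒) holds; (⇐) fails.

(←) This fails. Under u = F, q = T, the left side is false but the right side is true.

(→) Assume the antecedent. If u is true, the antecedent cannot hold. If u is false, ¬q → ((u → q) ∧ ¬u) reduces to true regardless of the other variables. Either way ¬q → ((u → q) ∧ ¬u) holds.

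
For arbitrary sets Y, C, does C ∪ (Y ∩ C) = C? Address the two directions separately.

The two sets are equal.

Forward inclusion. Let x ∈ C ∪ (Y ∩ C). Then either x ∈ C and x ∉ Y; or x ∈ Y ∩ C. In each case x ∈ C, so C ∪ (Y ∩ C) ⊆ C.

Reverse inclusion. Let x ∈ C. Then either x ∈ C and x ∉ Y; or x ∈ Y ∩ C. In each case x ∈ C ∪ (Y ∩ C), so C ⊆ C ∪ (Y ∩ C).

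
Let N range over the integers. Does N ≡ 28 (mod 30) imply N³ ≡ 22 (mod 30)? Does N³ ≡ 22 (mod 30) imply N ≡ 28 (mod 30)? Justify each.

(⟹) Suppose N ≡ 28 (mod 30). Write N = 30j + 28. Then (30j + 28)³ = 27000j³ + 75600j² + 70560j + 21952 = 30(900j³ + 2520j² + 2352j + 731) + 22, so N³ ≡ 22 (mod 30).

(⟸) Conversely, suppose N³ ≡ 22 (mod 30). The only residue r in {0, …, 29} with r³ ≡ 22 (mod 30) is r = 28, so N ≡ 28 (mod 30).

Both directions hold.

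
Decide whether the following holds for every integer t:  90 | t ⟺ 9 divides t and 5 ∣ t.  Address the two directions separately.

(⇐) This fails: take t = 45. Both 9 ∣ 45 and 5 ∣ 45, yet 45 is not a multiple of 90 (since 45 = 0·90 + 45), so 90 ∤ 45.

(⇒) If 90 ∣ t, write t = 90q. Since 90 = 10·9, t = 9·(10q), so 9 ∣ t; and since 90 = 18·5, t = 5·(18q), so 5 ∣ t.

(⇒) holds; (⇐) fails.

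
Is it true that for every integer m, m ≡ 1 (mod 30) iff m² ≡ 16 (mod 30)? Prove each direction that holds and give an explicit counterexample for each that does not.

Forward direction. This fails: take m = 1. Then 1 ≡ 1 (mod 30), but 1² = 1 ≡ 1 (mod 30), not 16.

Converse. This fails: take m = 4. Then 4² = 16 ≡ 16 (mod 30), yet 4 ≡ 4 (mod 30), not 1.

Neither direction holds.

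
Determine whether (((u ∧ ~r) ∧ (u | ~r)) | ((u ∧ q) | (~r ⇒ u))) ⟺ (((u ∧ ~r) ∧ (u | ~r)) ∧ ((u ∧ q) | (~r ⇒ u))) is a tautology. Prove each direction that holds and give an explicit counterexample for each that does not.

The forward direction fails; the converse holds.

(⟹) This fails. Under r = T, q = F, u = F, the left side is true but the right side is false.

(⟸) Assume the antecedent. If r is true, the antecedent cannot hold. If r is false, the antecedent forces (r = F, q = F, u = T) or (r = F, q = T, u = T), and the consequent holds there. Either way the consequent holds.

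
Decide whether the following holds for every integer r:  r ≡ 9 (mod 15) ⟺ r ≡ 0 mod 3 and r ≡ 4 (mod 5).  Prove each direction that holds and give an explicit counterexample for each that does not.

Equivalent; both directions hold.

[⇒] Suppose r ≡ 9 (mod 15); write r = 15j + 9. Since 3 ∣ 15, reducing mod 3 gives r ≡ 9 ≡ 0 (mod 3); since 5 ∣ 15, reducing mod 5 gives r ≡ 9 ≡ 4 (mod 5).

[⇐] Conversely, if r ≡ 0 (mod 3) and r ≡ 4 (mod 5), then by the Chinese remainder theorem r ≡ 9 (mod 15). This is exactly r ≡ 9 (mod 15).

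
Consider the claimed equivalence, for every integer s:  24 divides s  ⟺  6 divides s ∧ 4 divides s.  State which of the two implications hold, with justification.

Not equivalent: only (⇒) holds.

[⇐] This fails: take s = 12. Both 6 ∣ 12 and 4 ∣ 12, yet 12 is not a multiple of 24 (since 12 = 0·24 + 12), so 24 ∤ 12.

[⇒] If 24 ∣ s, write s = 24q. Since 24 = 4·6, s = 6·(4q), so 6 ∣ s; and since 24 = 6·4, s = 4·(6q), so 4 ∣ s.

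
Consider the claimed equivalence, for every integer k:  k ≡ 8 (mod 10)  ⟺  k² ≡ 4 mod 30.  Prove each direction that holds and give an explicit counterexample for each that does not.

[⇒] This fails: take k = 18. Then 18 ≡ 8 (mod 10), but 18² = 324 ≡ 24 (mod 30), not 4.

[⇐] This fails: take k = 2. Then 2² = 4 ≡ 4 (mod 30), yet 2 ≡ 2 (mod 10), not 8.

Neither direction holds.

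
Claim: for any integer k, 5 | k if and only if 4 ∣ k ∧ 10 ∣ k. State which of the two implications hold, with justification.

The forward direction fails; the converse holds.

(⇒) This fails: take k = 5. Certainly 5 ∣ 5, but 4 ∤ 5.

(⇐) Suppose 4 ∣ k and 10 ∣ k. Any common multiple of 4 and 10 is a multiple of their lcm; here lcm(4, 10) = 4·10/gcd(4, 10) = 40/2 = 20, so 20 ∣ k. Since 5 ∣ 20, it follows that 5 ∣ k.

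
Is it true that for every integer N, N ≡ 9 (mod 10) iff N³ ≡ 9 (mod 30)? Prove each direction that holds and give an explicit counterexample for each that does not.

(⟹) This fails: take N = 19. Then 19 ≡ 9 (mod 10), but 19³ = 6859 ≡ 19 (mod 30), not 9.

(⟸) Conversely, the residues r modulo 30 with r³ ≡ 9 (mod 30) are exactly {9}, and each is ≡ 9 (mod 10).

Only the converse holds.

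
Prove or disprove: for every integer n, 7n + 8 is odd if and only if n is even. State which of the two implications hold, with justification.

(→) This fails: n = 1 gives 7n + 8 = 15, which is odd, but 1 is odd, not even.

(←) This also fails: n = 2 is even, but 7n + 8 = 22 is even, not odd.

Neither implication holds.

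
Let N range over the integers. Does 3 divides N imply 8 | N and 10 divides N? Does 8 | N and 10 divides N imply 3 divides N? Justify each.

(⇒) This fails: take N = 3. Certainly 3 ∣ 3, but 8 ∤ 3.

(⇐) This fails: take N = 40. Both 8 ∣ 40 and 10 ∣ 40, yet 40 is not a multiple of 3 (since 40 = 13·3 + 1), so 3 ∤ 40.

(⇒) fails and (⇐) fails.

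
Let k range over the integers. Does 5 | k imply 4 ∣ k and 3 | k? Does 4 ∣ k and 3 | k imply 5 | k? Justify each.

(⇒) fails and (⇐) fails.

[⇒] This fails: take k = 5. Certainly 5 ∣ 5, but 4 ∤ 5.

[⇐] This fails: take k = 12. Both 4 ∣ 12 and 3 ∣ 12, yet 12 is not a multiple of 5 (since 12 = 2·5 + 2), so 5 ∤ 12.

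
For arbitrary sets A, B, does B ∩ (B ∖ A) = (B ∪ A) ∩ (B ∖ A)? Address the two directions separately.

(⟹) Let x ∈ B ∩ (B ∖ A). Then x ∈ B and x ∉ A, from which x ∈ (B ∪ A) ∩ (B ∖ A).

(⟸) Let x ∈ (B ∪ A) ∩ (B ∖ A). Then x ∈ B and x ∉ A, from which x ∈ B ∩ (B ∖ A).

The two sets are equal.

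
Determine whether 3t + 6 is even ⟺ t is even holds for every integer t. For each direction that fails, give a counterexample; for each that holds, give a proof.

(⇒) Suppose 3t + 6 is even. Since 3 is odd, 3t and t have the same parity, so 3t + 6 ≡ t + 6 (mod 2). As 6 is even, 3t + 6 is even exactly when t is even. Thus t is even.

(⇐) Conversely, suppose t is even; write t = 2j. Then 3t + 6 = 3·(2j) + 6 = 2·3j + 6, which is even.

Both directions hold.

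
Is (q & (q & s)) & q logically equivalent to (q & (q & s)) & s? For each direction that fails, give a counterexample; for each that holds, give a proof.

Both directions hold; the statement is true.

(⟸) Assume the antecedent. If q is true, the antecedent forces (q = T, s = T), and (q & (q & s)) & q holds there. If q is false, the antecedent cannot hold. Either way (q & (q & s)) & q holds.

(⟹) Assume the antecedent. If q is true, the antecedent forces (q = T, s = T), and (q & (q & s)) & s holds there. If q is false, the antecedent cannot hold. Either way (q & (q & s)) & s holds.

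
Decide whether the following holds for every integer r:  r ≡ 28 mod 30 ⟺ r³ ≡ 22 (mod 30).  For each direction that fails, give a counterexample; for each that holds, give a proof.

Forward direction. Suppose r ≡ 28 mod 30. Write r = 30j + 28. Then (30j + 28)³ = 27000j³ + 75600j² + 70560j + 21952 = 30(900j³ + 2520j² + 2352j + 731) + 22, so r³ ≡ 22 (mod 30).

Converse. Suppose r³ ≡ 22 (mod 30). The only residue r in {0, …, 29} with r³ ≡ 22 (mod 30) is r = 28, so r ≡ 28 (mod 30).

The biconditional holds.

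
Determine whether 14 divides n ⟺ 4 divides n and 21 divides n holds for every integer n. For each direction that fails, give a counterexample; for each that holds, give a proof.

(⇐) Suppose 4 ∣ n and 21 ∣ n. Any common multiple of 4 and 21 is a multiple of their lcm; here gcd(4, 21) = 1, so lcm(4, 21) = 4·21 = 84, so 84 ∣ n. Since 14 ∣ 84, it follows that 14 ∣ n.

(⇒) This fails: take n = 14. Certainly 14 ∣ 14, but 4 ∤ 14.

(⇒) fails; (⇐) holds.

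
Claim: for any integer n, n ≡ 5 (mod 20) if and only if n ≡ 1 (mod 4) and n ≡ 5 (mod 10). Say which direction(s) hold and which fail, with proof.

Equivalent; both directions hold.

Forward direction. Suppose n ≡ 5 (mod 20); write n = 20j + 5. Since 4 ∣ 20, reducing mod 4 gives n ≡ 5 ≡ 1 (mod 4); since 10 ∣ 20, reducing mod 10 gives n ≡ 5 (mod 10).

Converse. If n ≡ 1 (mod 4) and n ≡ 5 (mod 10), then by the Chinese remainder theorem n ≡ 5 (mod 20). This is exactly n ≡ 5 (mod 20).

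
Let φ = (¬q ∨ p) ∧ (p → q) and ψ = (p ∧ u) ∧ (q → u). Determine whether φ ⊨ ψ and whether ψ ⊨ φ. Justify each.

[⇒] This fails. Under u = F, q = F, p = F, the left side is true but the right side is false.

[⇐] This fails. Under u = T, q = F, p = T, the left side is false but the right side is true.

Both directions fail.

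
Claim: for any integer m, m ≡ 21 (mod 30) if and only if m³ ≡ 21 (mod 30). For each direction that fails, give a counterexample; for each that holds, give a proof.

Equivalent; both directions hold.

(⇒) Suppose m ≡ 21 (mod 30). Write m = 30j + 21. Then (30j + 21)³ = 27000j³ + 56700j² + 39690j + 9261 = 30(900j³ + 1890j² + 1323j + 308) + 21, so m³ ≡ 21 (mod 30).

(⇐) Conversely, suppose m³ ≡ 21 (mod 30). The only residue r in {0, …, 29} with r³ ≡ 21 (mod 30) is r = 21, so m ≡ 21 (mod 30).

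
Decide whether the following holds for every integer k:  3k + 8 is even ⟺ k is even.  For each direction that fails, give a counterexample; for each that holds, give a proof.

Both implications hold.

(⟸) Suppose k is even; write k = 2j. Then 3k + 8 = 3·(2j) + 8 = 2·3j + 8, which is even.

(⟹) Suppose 3k + 8 is even. Since 3 is odd, 3k and k have the same parity, so 3k + 8 ≡ k + 8 (mod 2). As 8 is even, 3k + 8 is even exactly when k is even. Thus k is even.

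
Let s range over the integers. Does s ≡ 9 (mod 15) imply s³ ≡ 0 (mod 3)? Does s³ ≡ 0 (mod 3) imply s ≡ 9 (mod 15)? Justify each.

Forward direction. Suppose s ≡ 9 (mod 15). Then s³ ≡ 9³ = 729 (mod 15), and since 3 ∣ 15, also s³ ≡ 0 (mod 3).

Converse. This fails: take s = 0. Then 0³ = 0 ≡ 0 (mod 3), yet 0 ≡ 0 (mod 15), not 9.

(⇒) holds; (⇐) fails.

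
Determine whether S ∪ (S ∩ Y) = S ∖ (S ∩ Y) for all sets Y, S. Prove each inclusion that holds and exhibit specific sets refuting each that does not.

The sets are not equal: only the reverse inclusion holds.

(⟸) Let x ∈ S ∖ (S ∩ Y). Then x ∈ S and x ∉ Y, from which x ∈ S ∪ (S ∩ Y).

(⟹) This inclusion fails. Take Y = {1}, S = {1}; then 1 ∈ S ∪ (S ∩ Y) but 1 ∉ S ∖ (S ∩ Y).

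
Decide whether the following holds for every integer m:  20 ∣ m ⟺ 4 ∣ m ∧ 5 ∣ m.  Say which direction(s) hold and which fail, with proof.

Both directions hold; the statement is true.

Converse. Suppose 4 ∣ m and 5 ∣ m. Any common multiple of 4 and 5 is a multiple of their lcm; here gcd(4, 5) = 1, so lcm(4, 5) = 4·5 = 20, so 20 ∣ m.

Forward direction. If 20 ∣ m, write m = 20q. Since 20 = 5·4, m = 4·(5q), so 4 ∣ m; and since 20 = 4·5, m = 5·(4q), so 5 ∣ m.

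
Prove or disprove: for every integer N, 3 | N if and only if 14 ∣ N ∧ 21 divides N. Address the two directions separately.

Only the reverse direction holds.

(⟹) This fails: take N = 3. Certainly 3 ∣ 3, but 14 ∤ 3.

(⟸) Suppose 14 ∣ N and 21 ∣ N. Any common multiple of 14 and 21 is a multiple of their lcm; here lcm(14, 21) = 14·21/gcd(14, 21) = 294/7 = 42, so 42 ∣ N. Since 3 ∣ 42, it follows that 3 ∣ N.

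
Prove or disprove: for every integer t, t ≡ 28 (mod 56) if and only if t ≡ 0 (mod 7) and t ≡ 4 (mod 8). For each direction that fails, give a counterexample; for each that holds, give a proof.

Equivalent; both directions hold.

(→) Suppose t ≡ 28 (mod 56); write t = 56j + 28. Since 7 ∣ 56, reducing mod 7 gives t ≡ 28 ≡ 0 (mod 7); since 8 ∣ 56, reducing mod 8 gives t ≡ 28 ≡ 4 (mod 8).

(←) Conversely, if t ≡ 0 (mod 7) and t ≡ 4 (mod 8), then by the Chinese remainder theorem t ≡ 28 (mod 56). This is exactly t ≡ 28 (mod 56).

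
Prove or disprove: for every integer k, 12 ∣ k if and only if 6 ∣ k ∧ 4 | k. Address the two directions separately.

Forward direction. If 12 ∣ k, write k = 12q. Since 12 = 2·6, k = 6·(2q), so 6 ∣ k; and since 12 = 3·4, k = 4·(3q), so 4 ∣ k.

Converse. Suppose 6 ∣ k and 4 ∣ k. Any common multiple of 6 and 4 is a multiple of their lcm; here lcm(6, 4) = 6·4/gcd(6, 4) = 24/2 = 12, so 12 ∣ k.

Both directions hold.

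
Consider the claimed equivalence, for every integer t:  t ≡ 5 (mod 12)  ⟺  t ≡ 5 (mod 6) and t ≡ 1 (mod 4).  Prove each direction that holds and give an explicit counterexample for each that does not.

Both directions hold.

(⟹) Suppose t ≡ 5 (mod 12); write t = 12j + 5. Since 6 ∣ 12, reducing mod 6 gives t ≡ 5 (mod 6); since 4 ∣ 12, reducing mod 4 gives t ≡ 5 ≡ 1 (mod 4).

(⟸) Conversely, if t ≡ 5 (mod 6) and t ≡ 1 (mod 4), then by the Chinese remainder theorem t ≡ 5 (mod 12). This is exactly t ≡ 5 (mod 12).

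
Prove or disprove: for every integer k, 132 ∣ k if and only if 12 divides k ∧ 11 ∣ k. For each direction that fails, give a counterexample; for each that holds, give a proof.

Equivalent; both directions hold.

(⟹) If 132 ∣ k, write k = 132q. Since 132 = 11·12, k = 12·(11q), so 12 ∣ k; and since 132 = 12·11, k = 11·(12q), so 11 ∣ k.

(⟸) Suppose 12 ∣ k and 11 ∣ k. Any common multiple of 12 and 11 is a multiple of their lcm; here gcd(12, 11) = 1, so lcm(12, 11) = 12·11 = 132, so 132 ∣ k.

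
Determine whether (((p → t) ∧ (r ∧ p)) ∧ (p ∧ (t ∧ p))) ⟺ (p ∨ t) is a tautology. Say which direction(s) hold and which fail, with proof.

[⇐] This fails. Under r = F, p = T, t = F, the left side is false but the right side is true.

[⇒] Assume the antecedent. If r is true, the antecedent forces (r = T, p = T, t = T), and p ∨ t holds there. If r is false, the antecedent cannot hold. Either way p ∨ t holds.

The forward direction holds; the converse fails.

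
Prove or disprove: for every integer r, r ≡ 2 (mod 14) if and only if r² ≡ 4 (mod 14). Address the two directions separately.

(⇒) Suppose r ≡ 2 (mod 14). Write r = 14j + 2. Then (14j + 2)² = 196j² + 56j + 4 = 14(14j² + 4j) + 4, so r² ≡ 4 (mod 14).

(⇐) This fails: take r = 12. Then 12² = 144 ≡ 4 (mod 14), yet 12 ≡ 12 (mod 14), not 2.

(⇒) holds; (⇐) fails.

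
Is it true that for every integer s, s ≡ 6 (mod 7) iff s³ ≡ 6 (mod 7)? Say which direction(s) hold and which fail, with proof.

Not equivalent: only (⇒) holds.

[⇒] Suppose s ≡ 6 (mod 7). Write s = 7j + 6. Then (7j + 6)³ = 343j³ + 882j² + 756j + 216 = 7(49j³ + 126j² + 108j + 30) + 6, so s³ ≡ 6 (mod 7).

[⇐] This fails: take s = 3. Then 3³ = 27 ≡ 6 (mod 7), yet 3 ≡ 3 (mod 7), not 6.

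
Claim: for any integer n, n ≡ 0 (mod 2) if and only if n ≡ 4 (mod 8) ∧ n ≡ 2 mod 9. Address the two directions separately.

(⇒) This fails: n = 0 gives 0 ≡ 0 (mod 2) but 0 ≡ 0 (mod 8), so the conjunction on the right does not hold.

(⇐) Conversely, if n ≡ 4 (mod 8) and n ≡ 2 (mod 9), then by the Chinese remainder theorem n ≡ 20 (mod 72). Since 20 ≡ 0 (mod 2) and 2 ∣ 72, we get n ≡ 0 (mod 2).

Only the reverse direction holds.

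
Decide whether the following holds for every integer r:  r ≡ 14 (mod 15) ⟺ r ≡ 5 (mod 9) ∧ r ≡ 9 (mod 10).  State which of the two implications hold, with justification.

[⇒] This fails: r = 74 gives 74 ≡ 14 (mod 15) but 74 ≡ 2 (mod 9), so the conjunction on the right does not hold.

[⇐] Conversely, if r ≡ 5 (mod 9) and r ≡ 9 (mod 10), then by the Chinese remainder theorem r ≡ 59 (mod 90). Since 59 ≡ 14 (mod 15) and 15 ∣ 90, we get r ≡ 14 (mod 15).

The forward direction fails; the converse holds.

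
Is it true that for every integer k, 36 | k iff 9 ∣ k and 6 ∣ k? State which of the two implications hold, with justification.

Not equivalent: only (⇒) holds.

(→) If 36 ∣ k, write k = 36q. Since 36 = 4·9, k = 9·(4q), so 9 ∣ k; and since 36 = 6·6, k = 6·(6q), so 6 ∣ k.

(←) This fails: take k = 18. Both 9 ∣ 18 and 6 ∣ 18, yet 18 is not a multiple of 36 (since 18 = 0·36 + 18), so 36 ∤ 18.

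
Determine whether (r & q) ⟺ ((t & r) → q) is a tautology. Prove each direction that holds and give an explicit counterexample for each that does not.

The forward direction holds; the converse fails.

(⟹) Assume the antecedent. If q is true, (t & r) → q reduces to true regardless of the other variables. If q is false, the antecedent cannot hold. Either way (t & r) → q holds.

(⟸) This fails. Under q = F, t = F, r = F, the left side is false but the right side is true.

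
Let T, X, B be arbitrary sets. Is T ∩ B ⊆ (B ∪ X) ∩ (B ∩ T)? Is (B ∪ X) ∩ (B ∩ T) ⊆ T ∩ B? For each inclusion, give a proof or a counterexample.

Both inclusions hold; the sets are equal.

(⊇) Let x ∈ (B ∪ X) ∩ (B ∩ T). Then either x ∈ T ∩ B and x ∉ X; or x ∈ T ∩ X ∩ B. In each case x ∈ T ∩ B, so (B ∪ X) ∩ (B ∩ T) ⊆ T ∩ B.

(⊆) Let x ∈ T ∩ B. Then either x ∈ T ∩ B and x ∉ X; or x ∈ T ∩ X ∩ B. In each case x ∈ (B ∪ X) ∩ (B ∩ T), so T ∩ B ⊆ (B ∪ X) ∩ (B ∩ T).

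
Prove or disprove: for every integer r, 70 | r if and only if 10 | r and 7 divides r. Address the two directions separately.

[⇒] If 70 ∣ r, write r = 70q. Since 70 = 7·10, r = 10·(7q), so 10 ∣ r; and since 70 = 10·7, r = 7·(10q), so 7 ∣ r.

[⇐] Suppose 10 ∣ r and 7 ∣ r. Any common multiple of 10 and 7 is a multiple of their lcm; here gcd(10, 7) = 1, so lcm(10, 7) = 10·7 = 70, so 70 ∣ r.

The biconditional holds.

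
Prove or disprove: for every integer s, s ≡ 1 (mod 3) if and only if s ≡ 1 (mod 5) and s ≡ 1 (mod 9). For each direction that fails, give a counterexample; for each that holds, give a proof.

(→) This fails: s = 34 gives 34 ≡ 1 (mod 3) but 34 ≡ 4 (mod 5), so the conjunction on the right does not hold.

(←) Conversely, if s ≡ 1 (mod 5) and s ≡ 1 (mod 9), then by the Chinese remainder theorem s ≡ 1 (mod 45). Since 1 ≡ 1 (mod 3) and 3 ∣ 45, we get s ≡ 1 (mod 3).

Only the converse holds.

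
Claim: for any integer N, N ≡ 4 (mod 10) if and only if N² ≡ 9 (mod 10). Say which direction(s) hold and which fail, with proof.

Forward direction. This fails: take N = 4. Then 4 ≡ 4 (mod 10), but 4² = 16 ≡ 6 (mod 10), not 9.

Converse. This fails: take N = 3. Then 3² = 9 ≡ 9 (mod 10), yet 3 ≡ 3 (mod 10), not 4.

Neither implication holds.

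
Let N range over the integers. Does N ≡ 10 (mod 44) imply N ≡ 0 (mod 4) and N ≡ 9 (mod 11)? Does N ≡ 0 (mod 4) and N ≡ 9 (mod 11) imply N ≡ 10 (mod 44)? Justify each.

Neither direction holds.

[⇒] This fails: N = 10 gives 10 ≡ 10 (mod 44) but 10 ≡ 2 (mod 4), so the conjunction on the right does not hold.

[⇐] This fails: N = 20 satisfies both congruences on the right (20 ≡ 0 mod 4 and 20 ≡ 9 mod 11) yet 20 ≡ 20 (mod 44), not 10.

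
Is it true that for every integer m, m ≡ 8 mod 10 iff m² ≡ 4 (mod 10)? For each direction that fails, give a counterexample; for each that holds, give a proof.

(⇒) holds; (⇐) fails.

[⇒] Suppose m ≡ 8 mod 10. Write m = 10j + 8. Then (10j + 8)² = 100j² + 160j + 64 = 10(10j² + 16j + 6) + 4, so m² ≡ 4 (mod 10).

[⇐] This fails: take m = 2. Then 2² = 4 ≡ 4 (mod 10), yet 2 ≡ 2 (mod 10), not 8.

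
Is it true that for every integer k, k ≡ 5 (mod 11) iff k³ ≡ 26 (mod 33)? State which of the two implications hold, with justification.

(⟹) This fails: take k = 16. Then 16 ≡ 5 (mod 11), but 16³ = 4096 ≡ 4 (mod 33), not 26.

(⟸) Conversely, the residues r modulo 33 with r³ ≡ 26 (mod 33) are exactly {5}, and each is ≡ 5 (mod 11).

Only the reverse direction holds.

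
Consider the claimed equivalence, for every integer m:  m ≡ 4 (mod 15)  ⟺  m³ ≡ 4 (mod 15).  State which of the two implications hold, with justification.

Both directions hold.

[⇒] Suppose m ≡ 4 (mod 15). Write m = 15j + 4. Then (15j + 4)³ = 3375j³ + 2700j² + 720j + 64 = 15(225j³ + 180j² + 48j + 4) + 4, so m³ ≡ 4 (mod 15).

[⇐] Conversely, suppose m³ ≡ 4 (mod 15). The only residue r in {0, …, 14} with r³ ≡ 4 (mod 15) is r = 4, so m ≡ 4 (mod 15).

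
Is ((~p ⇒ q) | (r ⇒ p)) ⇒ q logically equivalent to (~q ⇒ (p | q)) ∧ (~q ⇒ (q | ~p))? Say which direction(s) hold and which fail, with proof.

(⇒) fails; (⇐) holds.

(→) This fails. Under r = T, q = F, p = F, the left side is true but the right side is false.

(←) Assume the antecedent. If r is true, the antecedent forces (r = T, q = T, p = F) or (r = T, q = T, p = T), and ((~p ⇒ q) | (r ⇒ p)) ⇒ q holds there. If r is false, the antecedent forces (r = F, q = T, p = F) or (r = F, q = T, p = T), and ((~p ⇒ q) | (r ⇒ p)) ⇒ q holds there. Either way ((~p ⇒ q) | (r ⇒ p)) ⇒ q holds.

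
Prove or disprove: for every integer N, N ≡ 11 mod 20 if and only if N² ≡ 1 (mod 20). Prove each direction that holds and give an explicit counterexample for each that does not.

(⇒) Suppose N ≡ 11 mod 20. Write N = 20j + 11. Then (20j + 11)² = 400j² + 440j + 121 = 20(20j² + 22j + 6) + 1, so N² ≡ 1 (mod 20).

(⇐) This fails: take N = 1. Then 1² = 1 ≡ 1 (mod 20), yet 1 ≡ 1 (mod 20), not 11.

Not equivalent: only (⇒) holds.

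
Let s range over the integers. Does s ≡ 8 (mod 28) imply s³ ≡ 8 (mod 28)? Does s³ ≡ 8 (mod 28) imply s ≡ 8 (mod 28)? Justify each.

Converse. This fails: take s = 2. Then 2³ = 8 ≡ 8 (mod 28), yet 2 ≡ 2 (mod 28), not 8.

Forward direction. Suppose s ≡ 8 (mod 28). Write s = 28j + 8. Then (28j + 8)³ = 21952j³ + 18816j² + 5376j + 512 = 28(784j³ + 672j² + 192j + 18) + 8, so s³ ≡ 8 (mod 28).

Only the forward implication holds.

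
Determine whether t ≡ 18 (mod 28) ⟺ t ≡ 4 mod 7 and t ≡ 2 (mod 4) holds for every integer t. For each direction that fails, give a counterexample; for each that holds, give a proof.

[⇒] Suppose t ≡ 18 (mod 28); write t = 28j + 18. Since 7 ∣ 28, reducing mod 7 gives t ≡ 18 ≡ 4 (mod 7); since 4 ∣ 28, reducing mod 4 gives t ≡ 18 ≡ 2 (mod 4).

[⇐] Conversely, if t ≡ 4 (mod 7) and t ≡ 2 (mod 4), then by the Chinese remainder theorem t ≡ 18 (mod 28). This is exactly t ≡ 18 (mod 28).

Both directions hold; the statement is true.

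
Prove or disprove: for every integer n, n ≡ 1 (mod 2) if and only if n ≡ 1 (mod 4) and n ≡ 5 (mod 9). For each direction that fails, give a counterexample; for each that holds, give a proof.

Only the converse holds.

(→) This fails: n = 1 gives 1 ≡ 1 (mod 2) but 1 ≡ 1 (mod 9), so the conjunction on the right does not hold.

(←) Conversely, if n ≡ 1 (mod 4) and n ≡ 5 (mod 9), then by the Chinese remainder theorem n ≡ 5 (mod 36). Since 5 ≡ 1 (mod 2) and 2 ∣ 36, we get n ≡ 1 (mod 2).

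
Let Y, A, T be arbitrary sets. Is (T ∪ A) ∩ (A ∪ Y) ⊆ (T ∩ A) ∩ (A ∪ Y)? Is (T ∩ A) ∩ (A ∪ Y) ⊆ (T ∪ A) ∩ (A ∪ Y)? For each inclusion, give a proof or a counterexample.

Forward inclusion. This inclusion fails. Take Y = ∅, A = {1}, T = ∅; then 1 ∈ (T ∪ A) ∩ (A ∪ Y) but 1 ∉ (T ∩ A) ∩ (A ∪ Y).

Reverse inclusion. Let x ∈ (T ∩ A) ∩ (A ∪ Y). Then either x ∈ A ∩ T and x ∉ Y; or x ∈ Y ∩ A ∩ T. In each case x ∈ (T ∪ A) ∩ (A ∪ Y), so (T ∩ A) ∩ (A ∪ Y) ⊆ (T ∪ A) ∩ (A ∪ Y).

(⊆) fails; (⊇) holds.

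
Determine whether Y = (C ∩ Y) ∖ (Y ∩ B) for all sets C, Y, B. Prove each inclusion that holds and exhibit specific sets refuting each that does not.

(⊆) This inclusion fails. Take C = ∅, Y = {1}, B = ∅; then 1 ∈ Y but 1 ∉ (C ∩ Y) ∖ (Y ∩ B).

(⊇) Let x ∈ (C ∩ Y) ∖ (Y ∩ B). Then x ∈ C ∩ Y and x ∉ B, from which x ∈ Y.

Only the reverse inclusion holds.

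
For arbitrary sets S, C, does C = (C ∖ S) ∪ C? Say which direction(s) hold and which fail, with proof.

Forward inclusion. Let x ∈ C. Then either x ∈ C and x ∉ S; or x ∈ S ∩ C. In each case x ∈ (C ∖ S) ∪ C, so C ⊆ (C ∖ S) ∪ C.

Reverse inclusion. Let x ∈ (C ∖ S) ∪ C. Then either x ∈ C and x ∉ S; or x ∈ S ∩ C. In each case x ∈ C, so (C ∖ S) ∪ C ⊆ C.

Both inclusions hold.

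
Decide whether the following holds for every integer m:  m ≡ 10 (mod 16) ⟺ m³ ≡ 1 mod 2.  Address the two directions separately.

(⇒) This fails: take m = 10. Then 10 ≡ 10 (mod 16), but 10³ = 1000 ≡ 0 (mod 2), not 1.

(⇐) This fails: take m = 1. Then 1³ = 1 ≡ 1 (mod 2), yet 1 ≡ 1 (mod 16), not 10.

Neither implication holds.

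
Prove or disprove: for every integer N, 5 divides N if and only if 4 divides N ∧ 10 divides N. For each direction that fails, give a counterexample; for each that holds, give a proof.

Only the converse holds.

[⇒] This fails: take N = 5. Certainly 5 ∣ 5, but 4 ∤ 5.

[⇐] Suppose 4 ∣ N and 10 ∣ N. Any common multiple of 4 and 10 is a multiple of their lcm; here lcm(4, 10) = 4·10/gcd(4, 10) = 40/2 = 20, so 20 ∣ N. Since 5 ∣ 20, it follows that 5 ∣ N.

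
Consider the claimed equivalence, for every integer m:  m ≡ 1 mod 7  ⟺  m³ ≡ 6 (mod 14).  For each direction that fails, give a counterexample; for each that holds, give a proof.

Both directions fail.

[⇒] This fails: take m = 1. Then 1 ≡ 1 (mod 7), but 1³ = 1 ≡ 1 (mod 14), not 6.

[⇐] This fails: take m = 6. Then 6³ = 216 ≡ 6 (mod 14), yet 6 ≡ 6 (mod 7), not 1.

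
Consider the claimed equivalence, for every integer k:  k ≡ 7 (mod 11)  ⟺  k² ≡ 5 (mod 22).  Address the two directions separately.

Neither direction holds.

(⟹) This fails: take k = 18. Then 18 ≡ 7 (mod 11), but 18² = 324 ≡ 16 (mod 22), not 5.

(⟸) This fails: take k = 15. Then 15² = 225 ≡ 5 (mod 22), yet 15 ≡ 4 (mod 11), not 7.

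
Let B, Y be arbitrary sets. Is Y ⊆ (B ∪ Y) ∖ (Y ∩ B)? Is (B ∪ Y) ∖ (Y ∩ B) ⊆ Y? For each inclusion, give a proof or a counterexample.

(⟹) This inclusion fails. Take B = {1}, Y = {1}; then 1 ∈ Y but 1 ∉ (B ∪ Y) ∖ (Y ∩ B).

(⟸) This inclusion fails. Take B = {1}, Y = ∅; then 1 ∈ (B ∪ Y) ∖ (Y ∩ B) but 1 ∉ Y.

(⊆) fails and (⊇) fails.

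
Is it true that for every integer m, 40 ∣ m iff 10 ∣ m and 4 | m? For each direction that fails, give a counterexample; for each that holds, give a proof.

Forward direction. If 40 ∣ m, write m = 40q. Since 40 = 4·10, m = 10·(4q), so 10 ∣ m; and since 40 = 10·4, m = 4·(10q), so 4 ∣ m.

Converse. This fails: take m = 20. Both 10 ∣ 20 and 4 ∣ 20, yet 20 is not a multiple of 40 (since 20 = 0·40 + 20), so 40 ∤ 20.

Not equivalent: only (⇒) holds.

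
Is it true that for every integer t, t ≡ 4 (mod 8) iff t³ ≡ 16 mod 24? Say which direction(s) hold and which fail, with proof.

(⇒) This fails: take t = 12. Then 12 ≡ 4 (mod 8), but 12³ = 1728 ≡ 0 (mod 24), not 16.

(⇐) This fails: take t = 10. Then 10³ = 1000 ≡ 16 (mod 24), yet 10 ≡ 2 (mod 8), not 4.

Neither implication holds.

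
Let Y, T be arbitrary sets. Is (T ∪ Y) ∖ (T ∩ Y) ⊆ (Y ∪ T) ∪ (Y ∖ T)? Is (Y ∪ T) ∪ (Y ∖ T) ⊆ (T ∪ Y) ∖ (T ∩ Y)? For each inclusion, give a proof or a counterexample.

(⊆) holds; (⊇) fails.

(⊇) This inclusion fails. Take Y = {1}, T = {1}; then 1 ∈ (Y ∪ T) ∪ (Y ∖ T) but 1 ∉ (T ∪ Y) ∖ (T ∩ Y).

(⊆) Let x ∈ (T ∪ Y) ∖ (T ∩ Y). Then either x ∈ Y and x ∉ T; or x ∈ T and x ∉ Y. In each case x ∈ (Y ∪ T) ∪ (Y ∖ T), so (T ∪ Y) ∖ (T ∩ Y) ⊆ (Y ∪ T) ∪ (Y ∖ T).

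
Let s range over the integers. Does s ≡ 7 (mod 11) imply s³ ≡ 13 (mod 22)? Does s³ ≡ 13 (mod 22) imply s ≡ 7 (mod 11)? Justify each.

(⇒) fails; (⇐) holds.

(⇒) This fails: take s = 18. Then 18 ≡ 7 (mod 11), but 18³ = 5832 ≡ 2 (mod 22), not 13.

(⇐) Conversely, the residues r modulo 22 with r³ ≡ 13 (mod 22) are exactly {7}, and each is ≡ 7 (mod 11).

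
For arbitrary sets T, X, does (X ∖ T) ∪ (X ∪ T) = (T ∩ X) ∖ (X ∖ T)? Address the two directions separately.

The sets are not equal: only the reverse inclusion holds.

(⟹) This inclusion fails. Take T = {1}, X = ∅; then 1 ∈ (X ∖ T) ∪ (X ∪ T) but 1 ∉ (T ∩ X) ∖ (X ∖ T).

(⟸) Let x ∈ (T ∩ X) ∖ (X ∖ T). Then x ∈ T ∩ X, from which x ∈ (X ∖ T) ∪ (X ∪ T).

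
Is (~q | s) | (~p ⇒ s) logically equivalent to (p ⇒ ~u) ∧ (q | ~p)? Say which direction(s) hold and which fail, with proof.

Forward direction. This fails. Under s = F, p = T, u = F, q = F, the left side is true but the right side is false.

Converse. This fails. Under s = F, p = F, u = F, q = T, the left side is false but the right side is true.

Both directions fail.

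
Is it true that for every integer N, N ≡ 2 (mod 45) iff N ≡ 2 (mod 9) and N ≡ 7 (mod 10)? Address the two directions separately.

(⇒) This fails: N = 2 gives 2 ≡ 2 (mod 45) but 2 ≡ 2 (mod 10), so the conjunction on the right does not hold.

(⇐) Conversely, if N ≡ 2 (mod 9) and N ≡ 7 (mod 10), then by the Chinese remainder theorem N ≡ 47 (mod 90). Since 47 ≡ 2 (mod 45) and 45 ∣ 90, we get N ≡ 2 (mod 45).

The forward direction fails; the converse holds.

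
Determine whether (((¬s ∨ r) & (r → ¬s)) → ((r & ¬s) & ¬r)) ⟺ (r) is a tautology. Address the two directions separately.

Neither direction holds.

Forward direction. This fails. Under s = T, r = F, the left side is true but the right side is false.

Converse. This fails. Under s = F, r = T, the left side is false but the right side is true.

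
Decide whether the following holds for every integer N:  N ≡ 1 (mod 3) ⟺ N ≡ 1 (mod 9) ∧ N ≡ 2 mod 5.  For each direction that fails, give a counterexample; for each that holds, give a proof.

Not equivalent: only (⇐) holds.

(⇒) This fails: N = 1 gives 1 ≡ 1 (mod 3) but 1 ≡ 1 (mod 5), so the conjunction on the right does not hold.

(⇐) Conversely, if N ≡ 1 (mod 9) and N ≡ 2 (mod 5), then by the Chinese remainder theorem N ≡ 37 (mod 45). Since 37 ≡ 1 (mod 3) and 3 ∣ 45, we get N ≡ 1 (mod 3).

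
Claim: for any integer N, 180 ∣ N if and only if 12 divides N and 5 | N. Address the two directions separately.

(→) If 180 ∣ N, write N = 180q. Since 180 = 15·12, N = 12·(15q), so 12 ∣ N; and since 180 = 36·5, N = 5·(36q), so 5 ∣ N.

(←) This fails: take N = 60. Both 12 ∣ 60 and 5 ∣ 60, yet 60 is not a multiple of 180 (since 60 = 0·180 + 60), so 180 ∤ 60.

Not equivalent: only (⇒) holds.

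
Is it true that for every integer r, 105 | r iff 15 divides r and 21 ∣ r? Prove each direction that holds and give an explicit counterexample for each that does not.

Both directions hold.

(⇒) If 105 ∣ r, write r = 105q. Since 105 = 7·15, r = 15·(7q), so 15 ∣ r; and since 105 = 5·21, r = 21·(5q), so 21 ∣ r.

(⇐) Suppose 15 ∣ r and 21 ∣ r. Any common multiple of 15 and 21 is a multiple of their lcm; here lcm(15, 21) = 15·21/gcd(15, 21) = 315/3 = 105, so 105 ∣ r.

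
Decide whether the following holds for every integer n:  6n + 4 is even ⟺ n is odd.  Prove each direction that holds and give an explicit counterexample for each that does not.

(⇒) fails; (⇐) holds.

(⟸) Suppose n is odd. Since 6 is even, 6n is even for every n, so 6n + 4 has the same parity as 4, which is even. Hence 6n + 4 is even.

(⟹) This fails: take n = 2. Then 6n + 4 = 16, which is even, yet n = 2 is even, not odd.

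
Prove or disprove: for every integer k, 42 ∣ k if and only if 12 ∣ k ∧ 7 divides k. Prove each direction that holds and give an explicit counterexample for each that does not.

(→) This fails: take k = 42. Certainly 42 ∣ 42, but 12 ∤ 42.

(←) Suppose 12 ∣ k and 7 ∣ k. Any common multiple of 12 and 7 is a multiple of their lcm; here gcd(12, 7) = 1, so lcm(12, 7) = 12·7 = 84, so 84 ∣ k. Since 42 ∣ 84, it follows that 42 ∣ k.

Only the reverse direction holds.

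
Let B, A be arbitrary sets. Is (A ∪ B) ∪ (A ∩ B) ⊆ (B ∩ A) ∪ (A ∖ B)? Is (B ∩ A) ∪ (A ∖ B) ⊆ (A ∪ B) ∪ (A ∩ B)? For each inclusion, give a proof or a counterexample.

The sets are not equal: only the reverse inclusion holds.

Reverse inclusion. Let x ∈ (B ∩ A) ∪ (A ∖ B). Then either x ∈ A and x ∉ B; or x ∈ B ∩ A. In each case x ∈ (A ∪ B) ∪ (A ∩ B), so (B ∩ A) ∪ (A ∖ B) ⊆ (A ∪ B) ∪ (A ∩ B).

Forward inclusion. This inclusion fails. Take B = {1}, A = ∅; then 1 ∈ (A ∪ B) ∪ (A ∩ B) but 1 ∉ (B ∩ A) ∪ (A ∖ B).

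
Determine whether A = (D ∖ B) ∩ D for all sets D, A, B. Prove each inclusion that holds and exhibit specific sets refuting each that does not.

(⊆) This inclusion fails. Take D = ∅, A = {1}, B = ∅; then 1 ∈ A but 1 ∉ (D ∖ B) ∩ D.

(⊇) This inclusion fails. Take D = {1}, A = ∅, B = ∅; then 1 ∈ (D ∖ B) ∩ D but 1 ∉ A.

Both inclusions fail.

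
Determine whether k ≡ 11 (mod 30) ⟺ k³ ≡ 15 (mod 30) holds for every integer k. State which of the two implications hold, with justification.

(⟹) This fails: take k = 11. Then 11 ≡ 11 (mod 30), but 11³ = 1331 ≡ 11 (mod 30), not 15.

(⟸) This fails: take k = 15. Then 15³ = 3375 ≡ 15 (mod 30), yet 15 ≡ 15 (mod 30), not 11.

Neither direction holds.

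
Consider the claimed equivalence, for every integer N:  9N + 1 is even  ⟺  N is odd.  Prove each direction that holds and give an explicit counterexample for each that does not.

(←) Suppose N is odd; write N = 2j + 1. Then 9N + 1 = 9·(2j + 1) + 1 = 2·9j + 10, which is even.

(→) Suppose 9N + 1 is even. Since 9 is odd, 9N and N have the same parity, so 9N + 1 ≡ N + 1 (mod 2). As 1 is odd, 9N + 1 is even exactly when N is odd. Thus N is odd.

The biconditional holds.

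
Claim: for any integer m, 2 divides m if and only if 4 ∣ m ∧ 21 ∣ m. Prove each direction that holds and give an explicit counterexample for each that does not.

[⇐] Suppose 4 ∣ m and 21 ∣ m. Any common multiple of 4 and 21 is a multiple of their lcm; here gcd(4, 21) = 1, so lcm(4, 21) = 4·21 = 84, so 84 ∣ m. Since 2 ∣ 84, it follows that 2 ∣ m.

[⇒] This fails: take m = 2. Certainly 2 ∣ 2, but 4 ∤ 2.

Only the converse holds.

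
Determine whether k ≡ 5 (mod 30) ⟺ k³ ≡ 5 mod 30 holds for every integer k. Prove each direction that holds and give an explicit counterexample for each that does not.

(⇒) Suppose k ≡ 5 (mod 30). Write k = 30j + 5. Then (30j + 5)³ = 27000j³ + 13500j² + 2250j + 125 = 30(900j³ + 450j² + 75j + 4) + 5, so k³ ≡ 5 (mod 30).

(⇐) Conversely, suppose k³ ≡ 5 (mod 30). The only residue r in {0, …, 29} with r³ ≡ 5 (mod 30) is r = 5, so k ≡ 5 (mod 30).

Equivalent; both directions hold.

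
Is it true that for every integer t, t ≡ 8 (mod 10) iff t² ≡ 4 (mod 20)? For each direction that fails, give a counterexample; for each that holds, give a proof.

[⇒] Suppose t ≡ 8 (mod 10). Working modulo 20, t ∈ {8, 18}; for each such r, r² ≡ 4 (mod 20).

[⇐] This fails: take t = 2. Then 2² = 4 ≡ 4 (mod 20), yet 2 ≡ 2 (mod 10), not 8.

The forward direction holds; the converse fails.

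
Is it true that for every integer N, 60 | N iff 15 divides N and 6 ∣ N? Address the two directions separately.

(⇒) If 60 ∣ N, write N = 60q. Since 60 = 4·15, N = 15·(4q), so 15 ∣ N; and since 60 = 10·6, N = 6·(10q), so 6 ∣ N.

(⇐) This fails: take N = 30. Both 15 ∣ 30 and 6 ∣ 30, yet 30 is not a multiple of 60 (since 30 = 0·60 + 30), so 60 ∤ 30.

The forward direction holds; the converse fails.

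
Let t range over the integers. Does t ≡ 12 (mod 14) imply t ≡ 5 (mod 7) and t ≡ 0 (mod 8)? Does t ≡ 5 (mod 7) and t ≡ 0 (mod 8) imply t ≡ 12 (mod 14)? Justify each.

Only the reverse direction holds.

Forward direction. This fails: t = 26 gives 26 ≡ 12 (mod 14) but 26 ≡ 2 (mod 8), so the conjunction on the right does not hold.

Converse. If t ≡ 5 (mod 7) and t ≡ 0 (mod 8), then by the Chinese remainder theorem t ≡ 40 (mod 56). Since 40 ≡ 12 (mod 14) and 14 ∣ 56, we get t ≡ 12 (mod 14).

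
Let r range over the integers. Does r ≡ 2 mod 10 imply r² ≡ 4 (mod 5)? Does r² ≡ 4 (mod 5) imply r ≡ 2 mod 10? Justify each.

[⇐] This fails: take r = 3. Then 3² = 9 ≡ 4 (mod 5), yet 3 ≡ 3 (mod 10), not 2.

[⇒] Suppose r ≡ 2 (mod 10). Then r² ≡ 2² = 4 (mod 10), and since 5 ∣ 10, also r² ≡ 4 (mod 5).

(⇒) holds; (⇐) fails.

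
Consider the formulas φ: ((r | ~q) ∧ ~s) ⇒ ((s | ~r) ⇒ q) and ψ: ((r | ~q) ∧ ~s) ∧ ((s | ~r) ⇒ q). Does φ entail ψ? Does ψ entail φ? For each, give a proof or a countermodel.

(⇒) This fails. Under r = F, q = T, s = F, the left side is true but the right side is false.

(⇐) Assume the antecedent. If r is true, the consequent reduces to true regardless of the other variables. If r is false, the antecedent cannot hold. Either way the consequent holds.

Only the converse holds.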